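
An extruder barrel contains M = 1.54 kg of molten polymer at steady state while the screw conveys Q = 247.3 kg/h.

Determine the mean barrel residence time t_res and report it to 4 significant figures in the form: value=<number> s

Q_s = Q / 3600 = 247.3 / 3600 = 0.0686944 kg/s
t_res = M / Q_s = 1.54 / 0.0686944 = 22.4181 s

value=22.42 s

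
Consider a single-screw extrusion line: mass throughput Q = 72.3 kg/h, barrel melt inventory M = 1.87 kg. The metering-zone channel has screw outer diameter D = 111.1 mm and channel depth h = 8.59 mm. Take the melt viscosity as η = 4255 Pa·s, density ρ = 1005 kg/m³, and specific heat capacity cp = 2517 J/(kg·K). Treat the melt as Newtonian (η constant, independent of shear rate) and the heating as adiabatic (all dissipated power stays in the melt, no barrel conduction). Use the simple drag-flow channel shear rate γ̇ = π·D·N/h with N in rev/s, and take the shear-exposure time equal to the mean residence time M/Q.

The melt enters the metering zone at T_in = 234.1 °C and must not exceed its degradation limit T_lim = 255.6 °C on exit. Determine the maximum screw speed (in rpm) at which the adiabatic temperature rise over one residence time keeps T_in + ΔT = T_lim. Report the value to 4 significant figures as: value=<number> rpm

value=17.30 rpm

Throughput in SI: Q_s = 72.3 kg/h ÷ 3600 s/h = 0.0200833 kg/s
t_res = M / Q_s = 1.87 / 0.0200833 = 93.112 s
D = 111.1 mm = 0.1111 m;  h = 8.59 mm = 0.00859 m
ΔT_a = T_lim − T_in = 255.6 − 234.1 = 21.5 K
γ̇_max² = ΔT_a·ρ·cp/(η·t_res) = 21.5·1005·2517/(4255·93.112) = 137.272 s⁻²
Take the square root: γ̇_max = √(137.272) = 11.7163 s⁻¹
N_max = γ̇_max·h / (π·D) = 11.7163 · 0.00859 / (π · 0.1111) = 0.28835 rev/s = 17.301 rpm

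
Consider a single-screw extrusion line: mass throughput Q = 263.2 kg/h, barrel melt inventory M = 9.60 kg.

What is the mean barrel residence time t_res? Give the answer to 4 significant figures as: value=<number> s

Convert throughput: Q = 263.2 kg/h = 263.2/3600 = 0.0731111 kg/s
t_res = M / Q_s = 9.60 ÷ 0.0731111 = 131.307 s

value=131.3 s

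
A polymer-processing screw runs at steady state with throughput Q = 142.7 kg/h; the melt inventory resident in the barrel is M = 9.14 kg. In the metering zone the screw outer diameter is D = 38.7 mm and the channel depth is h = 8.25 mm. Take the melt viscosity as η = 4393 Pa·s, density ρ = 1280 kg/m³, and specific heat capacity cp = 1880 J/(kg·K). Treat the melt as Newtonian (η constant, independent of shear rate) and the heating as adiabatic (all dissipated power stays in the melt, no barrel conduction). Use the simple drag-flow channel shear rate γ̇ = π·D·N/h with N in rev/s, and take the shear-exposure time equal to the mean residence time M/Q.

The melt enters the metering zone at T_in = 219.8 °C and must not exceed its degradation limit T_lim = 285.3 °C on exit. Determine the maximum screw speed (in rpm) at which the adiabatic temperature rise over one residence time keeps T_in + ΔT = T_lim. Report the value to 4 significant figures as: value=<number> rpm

value=50.79 rpm

Throughput in SI: Q_s = 142.7 kg/h ÷ 3600 s/h = 0.0396389 kg/s
Mean residence time: t_res = M/Q_s = 9.14 kg / 0.0396389 kg/s = 230.582 s
Geometry in SI: D = 38.7 mm → 0.0387 m, h = 8.25 mm → 0.00825 m
Allowable rise: ΔT_a = T_lim − T_in = 285.3 − 219.8 = 65.5 K
γ̇_max² = ΔT_a·ρ·cp/(η·t_res) = 65.5·1280·1880/(4393·230.582) = 155.605 s⁻²
γ̇_max = √155.605 = 12.4742 s⁻¹
N_max = γ̇_max h / (πD) = 12.4742·0.00825/(π·0.0387) = 0.846457 rev/s → ×60 = 50.7874 rpm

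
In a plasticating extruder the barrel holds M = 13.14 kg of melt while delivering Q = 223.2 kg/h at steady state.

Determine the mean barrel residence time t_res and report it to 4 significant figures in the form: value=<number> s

Q_s = Q / 3600 = 223.2 / 3600 = 0.062 kg/s
Mean residence time: t_res = M/Q_s = 13.14 kg / 0.062 kg/s = 211.935 s

value=211.9 s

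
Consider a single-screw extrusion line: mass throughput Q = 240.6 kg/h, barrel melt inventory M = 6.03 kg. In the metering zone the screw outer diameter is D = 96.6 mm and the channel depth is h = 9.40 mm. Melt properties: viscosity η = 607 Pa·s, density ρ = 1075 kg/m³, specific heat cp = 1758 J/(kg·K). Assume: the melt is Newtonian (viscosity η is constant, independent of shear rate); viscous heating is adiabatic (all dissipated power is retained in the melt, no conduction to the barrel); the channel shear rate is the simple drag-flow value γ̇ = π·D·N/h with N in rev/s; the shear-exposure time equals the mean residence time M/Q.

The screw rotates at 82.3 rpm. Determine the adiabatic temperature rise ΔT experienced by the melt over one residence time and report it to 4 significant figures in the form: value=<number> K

value=56.83 K

Q_s = Q / 3600 = 240.6 / 3600 = 0.0668333 kg/s
t_res = M / Q_s = 6.03 / 0.0668333 = 90.2244 s
Convert to SI: D = 0.0966 m, h = 0.0094 m, N = 82.3/60 = 1.37167 rev/s
Shear rate: γ̇ = πDN/h = π·0.0966·1.37167/0.0094 = 44.2841 s⁻¹
Adiabatic rise: ΔT = η γ̇² t_res / (ρ cp) = 607·(44.2841)²·90.2244 / (1075·1758) = 56.8304 K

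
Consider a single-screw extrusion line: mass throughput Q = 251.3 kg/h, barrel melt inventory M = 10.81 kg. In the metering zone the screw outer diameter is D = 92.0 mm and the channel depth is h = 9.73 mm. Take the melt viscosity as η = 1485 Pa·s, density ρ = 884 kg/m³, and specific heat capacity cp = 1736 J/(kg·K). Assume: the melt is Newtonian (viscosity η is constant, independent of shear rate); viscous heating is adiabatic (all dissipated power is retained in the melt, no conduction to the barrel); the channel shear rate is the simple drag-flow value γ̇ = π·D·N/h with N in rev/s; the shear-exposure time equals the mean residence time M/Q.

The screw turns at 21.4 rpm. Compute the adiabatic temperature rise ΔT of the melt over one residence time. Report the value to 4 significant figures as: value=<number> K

Throughput in SI: Q_s = 251.3 kg/h ÷ 3600 s/h = 0.0698056 kg/s
t_res = M / Q_s = 10.81 ÷ 0.0698056 = 154.859 s
D = 92.0 mm = 0.092 m;  h = 9.73 mm = 0.00973 m;  N = 21.4 rpm / 60 = 0.356667 rev/s
Shear rate: γ̇ = πDN/h = π·0.092·0.356667/0.00973 = 10.5947 s⁻¹
Adiabatic rise: ΔT = η γ̇² t_res / (ρ cp) = 1485·(10.5947)²·154.859 / (884·1736) = 16.8203 K

value=16.82 K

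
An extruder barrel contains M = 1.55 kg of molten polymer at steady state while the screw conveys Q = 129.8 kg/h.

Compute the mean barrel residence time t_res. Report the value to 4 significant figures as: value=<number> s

Convert throughput: Q = 129.8 kg/h = 129.8/3600 = 0.0360556 kg/s
Mean residence time: t_res = M/Q_s = 1.55 kg / 0.0360556 kg/s = 42.9892 s

value=42.99 s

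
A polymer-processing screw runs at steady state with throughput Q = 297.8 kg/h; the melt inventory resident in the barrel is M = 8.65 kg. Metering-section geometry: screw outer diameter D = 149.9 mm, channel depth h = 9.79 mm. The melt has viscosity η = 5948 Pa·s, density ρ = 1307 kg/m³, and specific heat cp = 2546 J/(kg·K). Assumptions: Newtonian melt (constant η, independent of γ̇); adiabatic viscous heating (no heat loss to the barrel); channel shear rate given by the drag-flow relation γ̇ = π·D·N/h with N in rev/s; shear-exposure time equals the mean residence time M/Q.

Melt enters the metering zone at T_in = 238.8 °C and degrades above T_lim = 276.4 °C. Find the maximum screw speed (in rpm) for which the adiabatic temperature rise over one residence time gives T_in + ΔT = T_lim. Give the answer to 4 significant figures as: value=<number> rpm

value=17.69 rpm

Throughput in SI: Q_s = 297.8 kg/h ÷ 3600 s/h = 0.0827222 kg/s
t_res = M / Q_s = 8.65 ÷ 0.0827222 = 104.567 s
Geometry in SI: D = 149.9 mm → 0.1499 m, h = 9.79 mm → 0.00979 m
ΔT_a = T_lim − T_in = 276.4 °C − 238.8 °C = 37.6 K
Invert ΔT = ηγ̇²t_res/(ρcp) for γ̇: γ̇_max² = ΔT_a ρ cp / (η t_res) = 37.6·1307·2546 / (5948·104.567) = 201.167 s⁻²
γ̇_max = √201.167 = 14.1833 s⁻¹
N_max = γ̇_max h / (πD) = 14.1833·0.00979/(π·0.1499) = 0.294856 rev/s → ×60 = 17.6913 rpm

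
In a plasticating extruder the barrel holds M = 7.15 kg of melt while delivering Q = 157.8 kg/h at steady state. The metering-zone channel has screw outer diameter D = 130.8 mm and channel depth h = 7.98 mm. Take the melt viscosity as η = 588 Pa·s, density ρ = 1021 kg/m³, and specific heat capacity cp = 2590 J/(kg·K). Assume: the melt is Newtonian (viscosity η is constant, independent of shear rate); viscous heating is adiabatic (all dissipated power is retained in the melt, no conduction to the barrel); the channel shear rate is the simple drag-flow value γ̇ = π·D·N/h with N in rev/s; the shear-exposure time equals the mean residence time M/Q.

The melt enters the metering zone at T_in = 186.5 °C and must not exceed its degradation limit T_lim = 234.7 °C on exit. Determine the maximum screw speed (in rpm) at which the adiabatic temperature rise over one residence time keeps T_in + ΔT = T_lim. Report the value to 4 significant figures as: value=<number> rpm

value=42.48 rpm

Convert throughput: Q = 157.8 kg/h = 157.8/3600 = 0.0438333 kg/s
t_res = M / Q_s = 7.15 ÷ 0.0438333 = 163.118 s
Convert to metres: D = 0.1308 m, h = 0.00798 m
ΔT_a = T_lim − T_in = 234.7 − 186.5 = 48.2 K
γ̇_max² = ΔT_a·ρ·cp / (η·t_res) = [48.2 × 1021 × 2590] / [588 × 163.118] = 1328.9 s⁻²
γ̇_max = √1328.9 = 36.4541 s⁻¹
N_max = γ̇_max·h / (π·D) = 36.4541 · 0.00798 / (π · 0.1308) = 0.707933 rev/s = 42.476 rpm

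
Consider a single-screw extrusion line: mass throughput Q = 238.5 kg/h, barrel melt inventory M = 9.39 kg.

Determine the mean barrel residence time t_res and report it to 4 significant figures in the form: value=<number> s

Throughput in SI: Q_s = 238.5 kg/h ÷ 3600 s/h = 0.06625 kg/s
Mean residence time: t_res = M/Q_s = 9.39 kg / 0.06625 kg/s = 141.736 s

value=141.7 s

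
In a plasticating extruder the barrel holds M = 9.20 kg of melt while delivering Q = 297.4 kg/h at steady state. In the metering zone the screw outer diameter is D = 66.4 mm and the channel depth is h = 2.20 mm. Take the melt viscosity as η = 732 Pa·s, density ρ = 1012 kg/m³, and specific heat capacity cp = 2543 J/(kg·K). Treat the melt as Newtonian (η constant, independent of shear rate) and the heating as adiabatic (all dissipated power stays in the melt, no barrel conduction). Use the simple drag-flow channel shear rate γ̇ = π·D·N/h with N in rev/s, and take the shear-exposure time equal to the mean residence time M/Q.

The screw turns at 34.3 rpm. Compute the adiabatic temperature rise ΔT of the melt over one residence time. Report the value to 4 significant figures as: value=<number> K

Convert throughput: Q = 297.4 kg/h = 297.4/3600 = 0.0826111 kg/s
t_res = M / Q_s = 9.20 / 0.0826111 = 111.365 s
D = 66.4 mm = 0.0664 m;  h = 2.20 mm = 0.0022 m;  N = 34.3 rpm / 60 = 0.571667 rev/s
Shear rate: γ̇ = πDN/h = π·0.0664·0.571667/0.0022 = 54.2048 s⁻¹
ΔT = η·γ̇²·t_res / (ρ·cp) = 732 · (54.2048)² · 111.365 / (1012 · 2543) = 93.07 K

value=93.07 K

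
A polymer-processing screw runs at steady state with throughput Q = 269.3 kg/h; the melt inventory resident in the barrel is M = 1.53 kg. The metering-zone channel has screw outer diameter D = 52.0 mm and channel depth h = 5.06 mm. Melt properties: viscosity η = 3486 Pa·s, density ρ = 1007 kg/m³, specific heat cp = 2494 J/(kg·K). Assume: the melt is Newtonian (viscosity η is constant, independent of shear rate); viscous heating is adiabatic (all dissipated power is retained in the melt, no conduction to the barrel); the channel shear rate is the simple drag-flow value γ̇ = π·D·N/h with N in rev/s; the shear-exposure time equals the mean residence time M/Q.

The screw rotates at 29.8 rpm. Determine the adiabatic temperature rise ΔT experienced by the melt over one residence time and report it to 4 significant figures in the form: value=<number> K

Q_s = Q / 3600 = 269.3 / 3600 = 0.0748056 kg/s
t_res = M / Q_s = 1.53 ÷ 0.0748056 = 20.453 s
Convert to SI: D = 0.052 m, h = 0.00506 m, N = 29.8/60 = 0.496667 rev/s
Shear rate: γ̇ = πDN/h = π·0.052·0.496667/0.00506 = 16.035 s⁻¹
ΔT = η·γ̇²·t_res/(ρ·cp) = [3486 × 16.035² × 20.453] / [1007 × 2494] = 7.29952 K

value=7.300 K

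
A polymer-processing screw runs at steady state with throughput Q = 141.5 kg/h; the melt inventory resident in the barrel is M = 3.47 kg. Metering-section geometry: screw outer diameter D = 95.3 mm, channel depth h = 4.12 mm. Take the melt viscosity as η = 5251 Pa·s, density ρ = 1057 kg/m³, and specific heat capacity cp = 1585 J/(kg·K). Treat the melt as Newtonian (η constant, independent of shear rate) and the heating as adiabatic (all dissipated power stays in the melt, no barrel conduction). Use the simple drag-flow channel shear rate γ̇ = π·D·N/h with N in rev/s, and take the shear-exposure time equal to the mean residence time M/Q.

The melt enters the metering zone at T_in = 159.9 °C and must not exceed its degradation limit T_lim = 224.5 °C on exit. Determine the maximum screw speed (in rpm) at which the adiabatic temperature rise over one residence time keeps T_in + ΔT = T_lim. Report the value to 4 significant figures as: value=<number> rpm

value=12.62 rpm

Throughput in SI: Q_s = 141.5 kg/h ÷ 3600 s/h = 0.0393056 kg/s
t_res = M / Q_s = 3.47 / 0.0393056 = 88.2827 s
D = 95.3 mm = 0.0953 m;  h = 4.12 mm = 0.00412 m
Allowable rise: ΔT_a = T_lim − T_in = 224.5 − 159.9 = 64.6 K
γ̇_max² = ΔT_a·ρ·cp / (η·t_res) = [64.6 × 1057 × 1585] / [5251 × 88.2827] = 233.464 s⁻²
γ̇_max = √233.464 = 15.2795 s⁻¹
Solve γ̇ = πDN/h for N: N_max = γ̇_max·h/(π·D) = 15.2795 × 0.00412 / (π × 0.0953) = 0.210264 rev/s = 12.6158 rpm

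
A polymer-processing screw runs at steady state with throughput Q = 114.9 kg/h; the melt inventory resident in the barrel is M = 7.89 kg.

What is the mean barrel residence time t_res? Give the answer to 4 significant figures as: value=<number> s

Throughput in SI: Q_s = 114.9 kg/h ÷ 3600 s/h = 0.0319167 kg/s
Mean residence time: t_res = M/Q_s = 7.89 kg / 0.0319167 kg/s = 247.206 s

value=247.2 s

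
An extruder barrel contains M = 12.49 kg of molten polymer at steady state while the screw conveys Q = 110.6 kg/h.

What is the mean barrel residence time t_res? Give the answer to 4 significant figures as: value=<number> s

Q_s = Q / 3600 = 110.6 / 3600 = 0.0307222 kg/s
Mean residence time: t_res = M/Q_s = 12.49 kg / 0.0307222 kg/s = 406.546 s

value=406.5 s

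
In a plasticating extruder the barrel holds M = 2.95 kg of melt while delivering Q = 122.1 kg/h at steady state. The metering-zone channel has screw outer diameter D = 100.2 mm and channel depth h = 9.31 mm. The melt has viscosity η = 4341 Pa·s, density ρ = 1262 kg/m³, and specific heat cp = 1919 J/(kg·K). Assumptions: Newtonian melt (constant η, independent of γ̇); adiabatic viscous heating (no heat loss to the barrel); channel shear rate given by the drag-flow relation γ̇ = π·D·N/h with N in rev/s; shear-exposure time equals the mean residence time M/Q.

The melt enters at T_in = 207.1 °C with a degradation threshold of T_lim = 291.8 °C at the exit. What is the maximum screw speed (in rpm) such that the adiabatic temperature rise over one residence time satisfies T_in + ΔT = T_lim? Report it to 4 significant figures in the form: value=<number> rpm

value=41.36 rpm

Convert throughput: Q = 122.1 kg/h = 122.1/3600 = 0.0339167 kg/s
t_res = M / Q_s = 2.95 ÷ 0.0339167 = 86.9779 s
Geometry in SI: D = 100.2 mm → 0.1002 m, h = 9.31 mm → 0.00931 m
Allowable rise: ΔT_a = T_lim − T_in = 291.8 − 207.1 = 84.7 K
γ̇_max² = ΔT_a·ρ·cp/(η·t_res) = 84.7·1262·1919/(4341·86.9779) = 543.274 s⁻²
γ̇_max = √543.274 = 23.3082 s⁻¹
Solve γ̇ = πDN/h for N: N_max = γ̇_max·h/(π·D) = 23.3082 × 0.00931 / (π × 0.1002) = 0.689353 rev/s = 41.3612 rpm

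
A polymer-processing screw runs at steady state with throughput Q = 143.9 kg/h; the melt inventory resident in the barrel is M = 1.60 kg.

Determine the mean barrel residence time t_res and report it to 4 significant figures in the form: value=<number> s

Q_s = Q / 3600 = 143.9 / 3600 = 0.0399722 kg/s
t_res = M / Q_s = 1.60 ÷ 0.0399722 = 40.0278 s

value=40.03 s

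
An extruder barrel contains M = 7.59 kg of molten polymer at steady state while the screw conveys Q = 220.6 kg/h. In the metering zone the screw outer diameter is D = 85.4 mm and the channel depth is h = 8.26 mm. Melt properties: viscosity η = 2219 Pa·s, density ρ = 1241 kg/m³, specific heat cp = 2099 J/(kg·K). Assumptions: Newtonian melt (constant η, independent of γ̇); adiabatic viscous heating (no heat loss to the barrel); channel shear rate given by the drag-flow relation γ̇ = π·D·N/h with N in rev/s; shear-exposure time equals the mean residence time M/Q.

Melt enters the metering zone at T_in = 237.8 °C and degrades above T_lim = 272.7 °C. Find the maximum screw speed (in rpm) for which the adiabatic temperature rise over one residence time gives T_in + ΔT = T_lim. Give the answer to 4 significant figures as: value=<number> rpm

value=33.60 rpm

Throughput in SI: Q_s = 220.6 kg/h ÷ 3600 s/h = 0.0612778 kg/s
t_res = M / Q_s = 7.59 ÷ 0.0612778 = 123.862 s
D = 85.4 mm = 0.0854 m;  h = 8.26 mm = 0.00826 m
Allowable rise: ΔT_a = T_lim − T_in = 272.7 − 237.8 = 34.9 K
γ̇_max² = ΔT_a·ρ·cp/(η·t_res) = 34.9·1241·2099/(2219·123.862) = 330.76 s⁻²
γ̇_max = √330.76 = 18.1868 s⁻¹
N_max = γ̇_max h / (πD) = 18.1868·0.00826/(π·0.0854) = 0.559924 rev/s → ×60 = 33.5954 rpm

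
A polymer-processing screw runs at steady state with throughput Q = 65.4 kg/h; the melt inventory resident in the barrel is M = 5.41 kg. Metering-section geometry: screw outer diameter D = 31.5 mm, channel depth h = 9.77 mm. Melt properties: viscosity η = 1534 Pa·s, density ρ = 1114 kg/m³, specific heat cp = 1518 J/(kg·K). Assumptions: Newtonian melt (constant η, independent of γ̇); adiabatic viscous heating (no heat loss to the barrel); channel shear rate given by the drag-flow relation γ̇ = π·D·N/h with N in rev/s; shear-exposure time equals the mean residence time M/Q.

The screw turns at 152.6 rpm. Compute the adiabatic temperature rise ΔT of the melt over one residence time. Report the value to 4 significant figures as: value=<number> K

value=179.3 K

Throughput in SI: Q_s = 65.4 kg/h ÷ 3600 s/h = 0.0181667 kg/s
Mean residence time: t_res = M/Q_s = 5.41 kg / 0.0181667 kg/s = 297.798 s
D = 31.5 mm = 0.0315 m;  h = 9.77 mm = 0.00977 m;  N = 152.6 rpm / 60 = 2.54333 rev/s
Shear rate: γ̇ = πDN/h = π·0.0315·2.54333/0.00977 = 25.7614 s⁻¹
ΔT = η·γ̇²·t_res / (ρ·cp) = 1534 · (25.7614)² · 297.798 / (1114 · 1518) = 179.279 K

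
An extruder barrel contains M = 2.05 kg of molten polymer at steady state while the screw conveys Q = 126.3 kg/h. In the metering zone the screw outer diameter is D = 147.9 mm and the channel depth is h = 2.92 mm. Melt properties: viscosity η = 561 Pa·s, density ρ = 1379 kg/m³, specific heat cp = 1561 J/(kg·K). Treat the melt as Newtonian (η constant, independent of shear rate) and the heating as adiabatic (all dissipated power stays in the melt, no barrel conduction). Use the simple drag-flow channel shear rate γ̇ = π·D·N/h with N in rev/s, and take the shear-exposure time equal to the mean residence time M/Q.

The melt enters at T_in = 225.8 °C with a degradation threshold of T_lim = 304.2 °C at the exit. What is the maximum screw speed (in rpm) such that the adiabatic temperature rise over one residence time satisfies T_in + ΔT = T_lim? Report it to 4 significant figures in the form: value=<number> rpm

Q_s = Q / 3600 = 126.3 / 3600 = 0.0350833 kg/s
t_res = M / Q_s = 2.05 / 0.0350833 = 58.4323 s
Convert to metres: D = 0.1479 m, h = 0.00292 m
ΔT_a = T_lim − T_in = 304.2 °C − 225.8 °C = 78.4 K
Invert ΔT = ηγ̇²t_res/(ρcp) for γ̇: γ̇_max² = ΔT_a ρ cp / (η t_res) = 78.4·1379·1561 / (561·58.4323) = 5148.34 s⁻²
Take the square root: γ̇_max = √(5148.34) = 71.7519 s⁻¹
N_max = γ̇_max·h / (π·D) = 71.7519 · 0.00292 / (π · 0.1479) = 0.450919 rev/s = 27.0551 rpm

value=27.06 rpm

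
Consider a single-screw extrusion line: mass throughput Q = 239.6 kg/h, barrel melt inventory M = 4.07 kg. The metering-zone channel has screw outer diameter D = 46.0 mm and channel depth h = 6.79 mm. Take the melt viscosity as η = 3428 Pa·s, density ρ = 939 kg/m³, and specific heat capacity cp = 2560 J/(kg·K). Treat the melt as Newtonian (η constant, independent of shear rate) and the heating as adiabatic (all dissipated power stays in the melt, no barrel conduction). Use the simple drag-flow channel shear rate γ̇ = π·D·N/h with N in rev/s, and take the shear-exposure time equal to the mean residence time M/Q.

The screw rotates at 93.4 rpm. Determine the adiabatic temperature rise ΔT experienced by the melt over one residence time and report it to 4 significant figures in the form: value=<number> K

Throughput in SI: Q_s = 239.6 kg/h ÷ 3600 s/h = 0.0665556 kg/s
t_res = M / Q_s = 4.07 / 0.0665556 = 61.1519 s
D = 46.0 mm = 0.046 m;  h = 6.79 mm = 0.00679 m;  N = 93.4 rpm / 60 = 1.55667 rev/s
γ̇ = π·D·N / h = π · 0.046 · 1.55667 / 0.00679 = 33.1309 s⁻¹
ΔT = η·γ̇²·t_res/(ρ·cp) = [3428 × 33.1309² × 61.1519] / [939 × 2560] = 95.7222 K

value=95.72 K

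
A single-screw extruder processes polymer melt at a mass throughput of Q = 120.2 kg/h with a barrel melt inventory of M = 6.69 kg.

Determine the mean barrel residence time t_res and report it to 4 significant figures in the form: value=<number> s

value=200.4 s

Q_s = Q / 3600 = 120.2 / 3600 = 0.0333889 kg/s
t_res = M / Q_s = 6.69 ÷ 0.0333889 = 200.366 s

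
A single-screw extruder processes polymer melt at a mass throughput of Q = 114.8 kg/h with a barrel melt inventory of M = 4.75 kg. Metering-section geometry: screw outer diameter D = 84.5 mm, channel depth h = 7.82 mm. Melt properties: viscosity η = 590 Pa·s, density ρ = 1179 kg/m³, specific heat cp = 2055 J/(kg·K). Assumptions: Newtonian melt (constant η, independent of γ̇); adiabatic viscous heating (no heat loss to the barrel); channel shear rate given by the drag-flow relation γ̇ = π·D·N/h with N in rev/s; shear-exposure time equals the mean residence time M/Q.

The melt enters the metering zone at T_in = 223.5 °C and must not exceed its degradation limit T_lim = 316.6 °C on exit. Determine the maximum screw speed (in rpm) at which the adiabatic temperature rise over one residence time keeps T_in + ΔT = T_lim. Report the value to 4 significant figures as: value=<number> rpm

value=89.54 rpm

Q_s = Q / 3600 = 114.8 / 3600 = 0.0318889 kg/s
t_res = M / Q_s = 4.75 / 0.0318889 = 148.955 s
Geometry in SI: D = 84.5 mm → 0.0845 m, h = 7.82 mm → 0.00782 m
ΔT_a = T_lim − T_in = 316.6 − 223.5 = 93.1 K
Invert ΔT = ηγ̇²t_res/(ρcp) for γ̇: γ̇_max² = ΔT_a ρ cp / (η t_res) = 93.1·1179·2055 / (590·148.955) = 2566.66 s⁻²
γ̇_max = √2566.66 = 50.6623 s⁻¹
N_max = γ̇_max h / (πD) = 50.6623·0.00782/(π·0.0845) = 1.4924 rev/s → ×60 = 89.5439 rpm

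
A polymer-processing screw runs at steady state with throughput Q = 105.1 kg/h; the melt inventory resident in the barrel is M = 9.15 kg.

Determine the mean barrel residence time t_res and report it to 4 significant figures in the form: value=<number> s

value=313.4 s

Q_s = Q / 3600 = 105.1 / 3600 = 0.0291944 kg/s
t_res = M / Q_s = 9.15 ÷ 0.0291944 = 313.416 s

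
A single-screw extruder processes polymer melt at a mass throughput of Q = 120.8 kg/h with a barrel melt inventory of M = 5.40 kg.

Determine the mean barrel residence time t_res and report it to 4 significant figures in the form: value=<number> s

value=160.9 s

Q_s = Q / 3600 = 120.8 / 3600 = 0.0335556 kg/s
t_res = M / Q_s = 5.40 / 0.0335556 = 160.927 s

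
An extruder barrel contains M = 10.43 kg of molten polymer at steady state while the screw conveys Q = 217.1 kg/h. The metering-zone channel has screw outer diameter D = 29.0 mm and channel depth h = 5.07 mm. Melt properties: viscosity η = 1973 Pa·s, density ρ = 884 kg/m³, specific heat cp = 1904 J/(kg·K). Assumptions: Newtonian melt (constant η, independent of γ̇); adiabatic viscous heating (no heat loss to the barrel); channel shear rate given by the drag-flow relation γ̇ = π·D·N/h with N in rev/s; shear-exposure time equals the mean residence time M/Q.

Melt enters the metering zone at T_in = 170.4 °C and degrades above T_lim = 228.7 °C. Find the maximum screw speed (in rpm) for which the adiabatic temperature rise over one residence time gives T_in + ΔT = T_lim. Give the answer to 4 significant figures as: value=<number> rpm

value=56.62 rpm

Q_s = Q / 3600 = 217.1 / 3600 = 0.0603056 kg/s
t_res = M / Q_s = 10.43 / 0.0603056 = 172.953 s
D = 29.0 mm = 0.029 m;  h = 5.07 mm = 0.00507 m
Allowable rise: ΔT_a = T_lim − T_in = 228.7 − 170.4 = 58.3 K
γ̇_max² = ΔT_a·ρ·cp / (η·t_res) = [58.3 × 884 × 1904] / [1973 × 172.953] = 287.563 s⁻²
γ̇_max = sqrt(287.563) = 16.9577 s⁻¹
Solve γ̇ = πDN/h for N: N_max = γ̇_max·h/(π·D) = 16.9577 × 0.00507 / (π × 0.029) = 0.943685 rev/s = 56.6211 rpm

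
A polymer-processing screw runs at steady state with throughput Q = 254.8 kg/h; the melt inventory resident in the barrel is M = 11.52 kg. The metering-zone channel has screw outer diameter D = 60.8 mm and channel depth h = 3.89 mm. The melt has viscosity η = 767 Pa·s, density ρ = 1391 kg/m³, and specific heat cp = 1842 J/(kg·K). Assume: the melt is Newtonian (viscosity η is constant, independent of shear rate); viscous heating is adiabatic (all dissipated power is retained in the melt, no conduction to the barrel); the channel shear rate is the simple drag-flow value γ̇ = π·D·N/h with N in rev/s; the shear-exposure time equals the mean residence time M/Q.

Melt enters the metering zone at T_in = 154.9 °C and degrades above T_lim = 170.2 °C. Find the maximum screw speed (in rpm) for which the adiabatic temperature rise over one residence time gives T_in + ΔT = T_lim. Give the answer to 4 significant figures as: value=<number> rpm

Q_s = Q / 3600 = 254.8 / 3600 = 0.0707778 kg/s
t_res = M / Q_s = 11.52 / 0.0707778 = 162.763 s
Geometry in SI: D = 60.8 mm → 0.0608 m, h = 3.89 mm → 0.00389 m
Allowable rise: ΔT_a = T_lim − T_in = 170.2 − 154.9 = 15.3 K
γ̇_max² = ΔT_a·ρ·cp/(η·t_res) = 15.3·1391·1842/(767·162.763) = 314.02 s⁻²
γ̇_max = sqrt(314.02) = 17.7206 s⁻¹
N_max = γ̇_max·h / (π·D) = 17.7206 · 0.00389 / (π · 0.0608) = 0.36089 rev/s = 21.6534 rpm

value=21.65 rpm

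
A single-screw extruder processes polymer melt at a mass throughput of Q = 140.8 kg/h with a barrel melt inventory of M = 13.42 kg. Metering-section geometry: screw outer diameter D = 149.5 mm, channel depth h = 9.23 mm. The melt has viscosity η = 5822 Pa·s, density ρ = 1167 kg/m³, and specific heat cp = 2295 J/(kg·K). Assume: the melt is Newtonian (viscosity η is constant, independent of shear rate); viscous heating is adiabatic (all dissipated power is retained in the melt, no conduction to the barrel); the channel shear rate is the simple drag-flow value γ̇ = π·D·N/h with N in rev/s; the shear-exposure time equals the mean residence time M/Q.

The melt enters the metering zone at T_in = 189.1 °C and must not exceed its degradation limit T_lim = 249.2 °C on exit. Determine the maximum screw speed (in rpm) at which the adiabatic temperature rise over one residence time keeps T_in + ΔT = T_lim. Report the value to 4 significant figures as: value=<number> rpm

value=10.58 rpm

Q_s = Q / 3600 = 140.8 / 3600 = 0.0391111 kg/s
t_res = M / Q_s = 13.42 / 0.0391111 = 343.125 s
D = 149.5 mm = 0.1495 m;  h = 9.23 mm = 0.00923 m
ΔT_a = T_lim − T_in = 249.2 °C − 189.1 °C = 60.1 K
γ̇_max² = ΔT_a·ρ·cp/(η·t_res) = 60.1·1167·2295/(5822·343.125) = 80.5756 s⁻²
γ̇_max = sqrt(80.5756) = 8.97639 s⁻¹
N_max = γ̇_max h / (πD) = 8.97639·0.00923/(π·0.1495) = 0.176406 rev/s → ×60 = 10.5843 rpm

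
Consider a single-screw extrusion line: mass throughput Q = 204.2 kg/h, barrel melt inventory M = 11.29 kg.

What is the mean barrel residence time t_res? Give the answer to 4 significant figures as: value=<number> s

value=199.0 s

Throughput in SI: Q_s = 204.2 kg/h ÷ 3600 s/h = 0.0567222 kg/s
t_res = M / Q_s = 11.29 ÷ 0.0567222 = 199.04 s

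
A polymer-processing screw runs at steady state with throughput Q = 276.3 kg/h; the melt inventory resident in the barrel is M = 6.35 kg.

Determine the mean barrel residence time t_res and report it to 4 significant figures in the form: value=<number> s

Throughput in SI: Q_s = 276.3 kg/h ÷ 3600 s/h = 0.07675 kg/s
Mean residence time: t_res = M/Q_s = 6.35 kg / 0.07675 kg/s = 82.7362 s

value=82.74 s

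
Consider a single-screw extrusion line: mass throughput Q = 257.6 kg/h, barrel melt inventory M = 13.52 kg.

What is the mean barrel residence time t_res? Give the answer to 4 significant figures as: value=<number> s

value=188.9 s

Q_s = Q / 3600 = 257.6 / 3600 = 0.0715556 kg/s
t_res = M / Q_s = 13.52 ÷ 0.0715556 = 188.944 s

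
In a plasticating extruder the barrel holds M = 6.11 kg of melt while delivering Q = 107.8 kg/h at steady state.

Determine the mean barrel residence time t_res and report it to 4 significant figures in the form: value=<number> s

value=204.0 s

Throughput in SI: Q_s = 107.8 kg/h ÷ 3600 s/h = 0.0299444 kg/s
t_res = M / Q_s = 6.11 / 0.0299444 = 204.045 s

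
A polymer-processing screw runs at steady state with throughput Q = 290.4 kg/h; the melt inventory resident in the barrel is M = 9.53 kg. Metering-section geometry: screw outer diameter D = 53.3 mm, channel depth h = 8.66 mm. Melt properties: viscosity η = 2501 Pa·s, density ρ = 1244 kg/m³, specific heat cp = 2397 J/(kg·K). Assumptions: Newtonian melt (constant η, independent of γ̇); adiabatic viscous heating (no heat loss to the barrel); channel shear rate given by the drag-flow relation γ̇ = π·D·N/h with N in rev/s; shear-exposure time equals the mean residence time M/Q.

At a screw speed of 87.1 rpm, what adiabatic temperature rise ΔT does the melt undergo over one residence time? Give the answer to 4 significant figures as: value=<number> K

Throughput in SI: Q_s = 290.4 kg/h ÷ 3600 s/h = 0.0806667 kg/s
t_res = M / Q_s = 9.53 / 0.0806667 = 118.14 s
Convert to SI: D = 0.0533 m, h = 0.00866 m, N = 87.1/60 = 1.45167 rev/s
Shear rate: γ̇ = πDN/h = π·0.0533·1.45167/0.00866 = 28.0689 s⁻¹
ΔT = η·γ̇²·t_res/(ρ·cp) = [2501 × 28.0689² × 118.14] / [1244 × 2397] = 78.0686 K

value=78.07 K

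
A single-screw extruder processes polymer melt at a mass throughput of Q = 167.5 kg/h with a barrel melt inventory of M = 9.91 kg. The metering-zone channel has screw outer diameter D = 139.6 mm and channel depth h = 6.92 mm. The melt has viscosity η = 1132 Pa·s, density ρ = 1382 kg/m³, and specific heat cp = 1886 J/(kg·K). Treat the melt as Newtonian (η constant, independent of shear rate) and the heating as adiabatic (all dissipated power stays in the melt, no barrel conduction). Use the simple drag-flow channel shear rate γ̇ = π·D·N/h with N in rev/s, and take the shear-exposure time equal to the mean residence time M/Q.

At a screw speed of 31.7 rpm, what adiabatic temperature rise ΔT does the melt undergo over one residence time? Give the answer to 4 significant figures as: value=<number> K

value=103.7 K

Throughput in SI: Q_s = 167.5 kg/h ÷ 3600 s/h = 0.0465278 kg/s
Mean residence time: t_res = M/Q_s = 9.91 kg / 0.0465278 kg/s = 212.991 s
D = 139.6 mm = 0.1396 m;  h = 6.92 mm = 0.00692 m;  N = 31.7 rpm / 60 = 0.528333 rev/s
γ̇ = π D N / h = (π)(0.1396)(0.528333) / 0.00692 = 33.484 s⁻¹
ΔT = η·γ̇²·t_res / (ρ·cp) = 1132 · (33.484)² · 212.991 / (1382 · 1886) = 103.713 K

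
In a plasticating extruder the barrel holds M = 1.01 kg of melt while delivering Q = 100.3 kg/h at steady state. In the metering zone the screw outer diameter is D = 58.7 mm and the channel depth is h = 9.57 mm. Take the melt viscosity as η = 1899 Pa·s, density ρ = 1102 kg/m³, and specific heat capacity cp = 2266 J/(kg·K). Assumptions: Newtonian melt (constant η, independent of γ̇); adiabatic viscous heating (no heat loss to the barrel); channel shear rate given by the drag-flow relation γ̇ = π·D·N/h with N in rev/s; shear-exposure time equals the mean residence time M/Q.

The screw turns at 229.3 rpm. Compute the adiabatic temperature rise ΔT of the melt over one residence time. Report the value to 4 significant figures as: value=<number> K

Throughput in SI: Q_s = 100.3 kg/h ÷ 3600 s/h = 0.0278611 kg/s
t_res = M / Q_s = 1.01 ÷ 0.0278611 = 36.2512 s
Geometry in metres: D = 58.7 mm → 0.0587 m, h = 9.57 mm → 0.00957 m; screw speed N = 229.3 rpm = 3.82167 rev/s
γ̇ = π D N / h = (π)(0.0587)(3.82167) / 0.00957 = 73.6426 s⁻¹
Adiabatic rise: ΔT = η γ̇² t_res / (ρ cp) = 1899·(73.6426)²·36.2512 / (1102·2266) = 149.508 K

value=149.5 K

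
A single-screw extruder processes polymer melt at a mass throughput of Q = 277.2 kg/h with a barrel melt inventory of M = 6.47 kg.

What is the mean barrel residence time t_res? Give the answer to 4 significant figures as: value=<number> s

Convert throughput: Q = 277.2 kg/h = 277.2/3600 = 0.077 kg/s
Mean residence time: t_res = M/Q_s = 6.47 kg / 0.077 kg/s = 84.026 s

value=84.03 s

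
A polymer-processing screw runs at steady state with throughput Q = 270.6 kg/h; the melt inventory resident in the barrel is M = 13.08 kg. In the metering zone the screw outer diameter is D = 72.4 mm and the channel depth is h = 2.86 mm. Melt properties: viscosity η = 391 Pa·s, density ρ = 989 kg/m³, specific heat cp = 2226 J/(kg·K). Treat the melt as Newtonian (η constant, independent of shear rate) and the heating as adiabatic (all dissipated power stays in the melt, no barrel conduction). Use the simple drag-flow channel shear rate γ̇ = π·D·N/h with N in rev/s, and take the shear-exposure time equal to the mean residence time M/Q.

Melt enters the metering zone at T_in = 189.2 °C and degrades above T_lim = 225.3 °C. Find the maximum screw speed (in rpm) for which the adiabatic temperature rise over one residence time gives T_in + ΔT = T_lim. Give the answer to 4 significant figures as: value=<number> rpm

value=25.78 rpm

Throughput in SI: Q_s = 270.6 kg/h ÷ 3600 s/h = 0.0751667 kg/s
t_res = M / Q_s = 13.08 ÷ 0.0751667 = 174.013 s
Geometry in SI: D = 72.4 mm → 0.0724 m, h = 2.86 mm → 0.00286 m
ΔT_a = T_lim − T_in = 225.3 °C − 189.2 °C = 36.1 K
Invert ΔT = ηγ̇²t_res/(ρcp) for γ̇: γ̇_max² = ΔT_a ρ cp / (η t_res) = 36.1·989·2226 / (391·174.013) = 1168.07 s⁻²
Take the square root: γ̇_max = √(1168.07) = 34.1771 s⁻¹
N_max = γ̇_max h / (πD) = 34.1771·0.00286/(π·0.0724) = 0.429746 rev/s → ×60 = 25.7848 rpm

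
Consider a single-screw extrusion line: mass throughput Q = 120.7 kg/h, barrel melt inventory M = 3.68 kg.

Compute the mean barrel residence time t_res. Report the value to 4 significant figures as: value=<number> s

value=109.8 s

Throughput in SI: Q_s = 120.7 kg/h ÷ 3600 s/h = 0.0335278 kg/s
Mean residence time: t_res = M/Q_s = 3.68 kg / 0.0335278 kg/s = 109.76 s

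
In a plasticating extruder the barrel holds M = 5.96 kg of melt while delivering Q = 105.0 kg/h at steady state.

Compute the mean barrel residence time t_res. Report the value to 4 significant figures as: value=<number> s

value=204.3 s

Throughput in SI: Q_s = 105.0 kg/h ÷ 3600 s/h = 0.0291667 kg/s
t_res = M / Q_s = 5.96 / 0.0291667 = 204.343 s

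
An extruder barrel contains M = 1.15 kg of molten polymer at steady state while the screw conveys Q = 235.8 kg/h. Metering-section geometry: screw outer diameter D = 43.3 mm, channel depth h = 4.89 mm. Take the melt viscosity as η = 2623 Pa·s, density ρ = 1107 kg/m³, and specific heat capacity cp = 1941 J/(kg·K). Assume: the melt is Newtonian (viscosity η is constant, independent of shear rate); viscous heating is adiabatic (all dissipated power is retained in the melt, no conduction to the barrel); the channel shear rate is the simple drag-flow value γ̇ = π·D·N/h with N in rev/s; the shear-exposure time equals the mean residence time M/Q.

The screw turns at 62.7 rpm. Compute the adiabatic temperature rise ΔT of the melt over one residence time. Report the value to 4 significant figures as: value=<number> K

value=18.11 K

Throughput in SI: Q_s = 235.8 kg/h ÷ 3600 s/h = 0.0655 kg/s
t_res = M / Q_s = 1.15 / 0.0655 = 17.5573 s
D = 43.3 mm = 0.0433 m;  h = 4.89 mm = 0.00489 m;  N = 62.7 rpm / 60 = 1.045 rev/s
γ̇ = π·D·N / h = π · 0.0433 · 1.045 / 0.00489 = 29.07 s⁻¹
ΔT = η·γ̇²·t_res / (ρ·cp) = 2623 · (29.07)² · 17.5573 / (1107 · 1941) = 18.1122 K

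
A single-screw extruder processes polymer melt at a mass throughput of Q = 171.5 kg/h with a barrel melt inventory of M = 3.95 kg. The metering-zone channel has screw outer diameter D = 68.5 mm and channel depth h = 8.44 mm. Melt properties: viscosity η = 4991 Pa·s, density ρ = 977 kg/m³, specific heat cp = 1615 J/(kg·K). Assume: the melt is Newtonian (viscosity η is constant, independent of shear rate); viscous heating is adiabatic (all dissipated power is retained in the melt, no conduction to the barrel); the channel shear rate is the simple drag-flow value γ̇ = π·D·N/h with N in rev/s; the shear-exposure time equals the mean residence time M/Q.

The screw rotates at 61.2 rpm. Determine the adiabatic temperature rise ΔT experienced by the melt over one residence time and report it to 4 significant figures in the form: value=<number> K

Convert throughput: Q = 171.5 kg/h = 171.5/3600 = 0.0476389 kg/s
t_res = M / Q_s = 3.95 / 0.0476389 = 82.9155 s
Geometry in metres: D = 68.5 mm → 0.0685 m, h = 8.44 mm → 0.00844 m; screw speed N = 61.2 rpm = 1.02 rev/s
Shear rate: γ̇ = πDN/h = π·0.0685·1.02/0.00844 = 26.0075 s⁻¹
ΔT = η·γ̇²·t_res/(ρ·cp) = [4991 × 26.0075² × 82.9155] / [977 × 1615] = 177.399 K

value=177.4 K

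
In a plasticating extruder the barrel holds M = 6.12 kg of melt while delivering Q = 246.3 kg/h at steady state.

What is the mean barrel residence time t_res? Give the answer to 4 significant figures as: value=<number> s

value=89.45 s

Q_s = Q / 3600 = 246.3 / 3600 = 0.0684167 kg/s
t_res = M / Q_s = 6.12 / 0.0684167 = 89.4519 s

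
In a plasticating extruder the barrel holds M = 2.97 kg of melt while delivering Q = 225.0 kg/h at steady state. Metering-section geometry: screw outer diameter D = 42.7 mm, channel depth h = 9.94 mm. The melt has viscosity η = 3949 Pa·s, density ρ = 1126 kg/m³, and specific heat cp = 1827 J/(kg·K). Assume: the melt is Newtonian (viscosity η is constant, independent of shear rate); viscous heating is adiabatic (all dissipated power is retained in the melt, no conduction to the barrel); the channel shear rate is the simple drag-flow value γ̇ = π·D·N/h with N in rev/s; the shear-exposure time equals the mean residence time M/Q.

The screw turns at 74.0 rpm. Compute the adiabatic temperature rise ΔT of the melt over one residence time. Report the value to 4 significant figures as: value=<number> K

value=25.27 K

Throughput in SI: Q_s = 225.0 kg/h ÷ 3600 s/h = 0.0625 kg/s
t_res = M / Q_s = 2.97 ÷ 0.0625 = 47.52 s
Convert to SI: D = 0.0427 m, h = 0.00994 m, N = 74.0/60 = 1.23333 rev/s
Shear rate: γ̇ = πDN/h = π·0.0427·1.23333/0.00994 = 16.6445 s⁻¹
ΔT = η·γ̇²·t_res / (ρ·cp) = 3949 · (16.6445)² · 47.52 / (1126 · 1827) = 25.2715 K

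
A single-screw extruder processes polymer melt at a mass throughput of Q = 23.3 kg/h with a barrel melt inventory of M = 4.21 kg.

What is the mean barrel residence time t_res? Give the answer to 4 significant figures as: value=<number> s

value=650.5 s

Q_s = Q / 3600 = 23.3 / 3600 = 0.00647222 kg/s
t_res = M / Q_s = 4.21 / 0.00647222 = 650.472 s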